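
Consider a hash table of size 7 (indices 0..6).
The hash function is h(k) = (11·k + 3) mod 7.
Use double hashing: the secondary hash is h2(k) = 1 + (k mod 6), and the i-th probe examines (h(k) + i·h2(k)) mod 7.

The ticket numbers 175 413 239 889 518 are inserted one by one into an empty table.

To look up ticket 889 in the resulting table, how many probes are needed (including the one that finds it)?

Insert 175: h=3, slot 3 empty => index 3.
Insert 413: h=3, h2=6, slot 3 occupied => index 2.
Insert 239: h=0, slot 0 empty => index 0.
Insert 889: h=3, h2=2, slot 3 occupied => index 5.
Insert 518: h=3, h2=3, slot 3 occupied => index 6.
Table: [239, _, 413, 175, _, 889, 518]
Lookup 889: h=3, h2=2, probe 3,5 → found at 5.

2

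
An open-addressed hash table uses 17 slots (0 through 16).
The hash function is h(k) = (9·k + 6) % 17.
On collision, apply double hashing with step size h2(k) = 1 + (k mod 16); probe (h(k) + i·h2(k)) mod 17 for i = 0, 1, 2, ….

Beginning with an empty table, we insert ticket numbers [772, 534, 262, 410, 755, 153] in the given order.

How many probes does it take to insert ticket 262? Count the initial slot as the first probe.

3

772 hashes to 1; slot 1 is free → place at 1.
534 hashes to 1, h2=7; 1 taken → place at 8.
262 hashes to 1, h2=7; 1,8 taken → place at 15.
410 hashes to 7; slot 7 is free → place at 7.
755 hashes to 1, h2=4; 1 taken → place at 5.
153 hashes to 6; slot 6 is free → place at 6.
Table: [_, 772, _, _, _, 755, 153, 410, 534, _, _, _, _, _, _, 262, _]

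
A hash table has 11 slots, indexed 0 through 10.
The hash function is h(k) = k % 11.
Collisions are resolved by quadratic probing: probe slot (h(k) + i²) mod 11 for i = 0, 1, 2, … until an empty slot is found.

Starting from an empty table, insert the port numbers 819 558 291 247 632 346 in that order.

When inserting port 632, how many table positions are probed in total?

819 hashes to 5; slot 5 is free → place at 5.
558 hashes to 8; slot 8 is free → place at 8.
291 hashes to 5; 5 taken → place at 6.
247 hashes to 5; 5,6 taken → place at 9.
632 hashes to 5; 5,6,9 taken → place at 3.
346 hashes to 5; 5,6,9,3 taken → place at 10.
Table: [∅, ∅, ∅, 632, ∅, 819, 291, ∅, 558, 247, 346]

4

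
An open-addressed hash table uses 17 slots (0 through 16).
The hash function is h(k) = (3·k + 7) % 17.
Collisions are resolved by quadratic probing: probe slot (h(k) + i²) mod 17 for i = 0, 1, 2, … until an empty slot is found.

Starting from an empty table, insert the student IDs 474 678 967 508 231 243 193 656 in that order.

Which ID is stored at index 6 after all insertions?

Insert 474: h=1, slot 1 empty => index 1.
Insert 678: h=1, slot 1 occupied => index 2.
Insert 967: h=1, slots 1,2 occupied => index 5.
Insert 508: h=1, slots 1,2,5 occupied => index 10.
Insert 231: h=3, slot 3 empty => index 3.
Insert 243: h=5, slot 5 occupied => index 6.
Insert 193: h=8, slot 8 empty => index 8.
Insert 656: h=3, slot 3 occupied => index 4.
Table: [-, 474, 678, 231, 656, 967, 243, -, 193, -, 508, -, -, -, -, -, -]

243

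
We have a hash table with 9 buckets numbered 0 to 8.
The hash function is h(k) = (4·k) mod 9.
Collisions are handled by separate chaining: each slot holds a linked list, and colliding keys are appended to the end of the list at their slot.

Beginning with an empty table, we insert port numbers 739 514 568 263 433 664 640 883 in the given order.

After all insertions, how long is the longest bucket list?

6

Insert 739: h=4, bucket 4 empty → new chain.
Insert 514: h=4, bucket 4 nonempty → append to chain.
Insert 568: h=4, bucket 4 nonempty → append to chain.
Insert 263: h=8, bucket 8 empty → new chain.
Insert 433: h=4, bucket 4 nonempty → append to chain.
Insert 664: h=1, bucket 1 empty → new chain.
Insert 640: h=4, bucket 4 nonempty → append to chain.
Insert 883: h=4, bucket 4 nonempty → append to chain.
Final buckets:
0: -
1: 664
2: -
3: -
4: 739 -> 514 -> 568 -> 433 -> 640 -> 883
5: -
6: -
7: -
8: 263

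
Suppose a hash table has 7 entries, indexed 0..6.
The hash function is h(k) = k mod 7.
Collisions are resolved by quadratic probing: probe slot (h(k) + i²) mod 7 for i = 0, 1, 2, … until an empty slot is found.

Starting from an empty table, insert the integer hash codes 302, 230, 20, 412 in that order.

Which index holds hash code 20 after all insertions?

302: h=1 → slot 1
230: h=6 → slot 6
20: h=6, probe 6,0 → slot 0
412: h=6, probe 6,0,3 → slot 3
Table: [20, 302, —, 412, —, —, 230]

0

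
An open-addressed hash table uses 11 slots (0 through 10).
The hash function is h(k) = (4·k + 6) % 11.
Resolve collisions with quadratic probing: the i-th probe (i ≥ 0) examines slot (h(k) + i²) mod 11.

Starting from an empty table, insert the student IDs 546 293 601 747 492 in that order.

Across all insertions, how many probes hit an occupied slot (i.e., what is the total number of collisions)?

5

546 hashes to 1; slot 1 is free -> place at 1.
293 hashes to 1; 1 taken -> place at 2.
601 hashes to 1; 1,2 taken -> place at 5.
747 hashes to 2; 2 taken -> place at 3.
492 hashes to 5; 5 taken -> place at 6.
Table: [-, 546, 293, 747, -, 601, 492, -, -, -, -]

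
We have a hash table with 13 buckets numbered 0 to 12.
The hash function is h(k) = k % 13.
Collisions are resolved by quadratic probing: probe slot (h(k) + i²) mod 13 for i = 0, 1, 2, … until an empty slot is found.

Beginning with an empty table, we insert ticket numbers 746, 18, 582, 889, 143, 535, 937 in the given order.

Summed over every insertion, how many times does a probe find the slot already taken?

746 hashes to 5; slot 5 is free -> place at 5.
18 hashes to 5; 5 taken -> place at 6.
582 hashes to 10; slot 10 is free -> place at 10.
889 hashes to 5; 5,6 taken -> place at 9.
143 hashes to 0; slot 0 is free -> place at 0.
535 hashes to 2; slot 2 is free -> place at 2.
937 hashes to 1; slot 1 is free -> place at 1.
Table: [143, 937, 535, —, —, 746, 18, —, —, 889, 582, —, —]

3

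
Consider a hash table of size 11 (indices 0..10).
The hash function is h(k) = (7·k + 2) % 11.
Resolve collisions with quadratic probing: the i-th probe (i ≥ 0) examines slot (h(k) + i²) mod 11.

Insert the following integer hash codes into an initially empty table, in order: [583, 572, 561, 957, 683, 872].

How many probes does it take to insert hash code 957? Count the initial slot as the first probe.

583: h=2 => slot 2
572: h=2, probe 2,3 => slot 3
561: h=2, probe 2,3,6 => slot 6
957: h=2, probe 2,3,6,0 => slot 0
683: h=9 => slot 9
872: h=1 => slot 1
Table: [957, 872, 583, 572, ∅, ∅, 561, ∅, ∅, 683, ∅]

4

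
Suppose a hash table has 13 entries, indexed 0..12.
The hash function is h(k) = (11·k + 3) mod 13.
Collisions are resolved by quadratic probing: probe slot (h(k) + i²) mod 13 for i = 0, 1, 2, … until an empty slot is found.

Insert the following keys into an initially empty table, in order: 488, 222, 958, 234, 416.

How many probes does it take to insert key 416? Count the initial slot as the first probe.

2

Insert 488: h=2, slot 2 empty => index 2.
Insert 222: h=1, slot 1 empty => index 1.
Insert 958: h=11, slot 11 empty => index 11.
Insert 234: h=3, slot 3 empty => index 3.
Insert 416: h=3, slot 3 occupied => index 4.
Table: [-, 222, 488, 234, 416, -, -, -, -, -, -, 958, -]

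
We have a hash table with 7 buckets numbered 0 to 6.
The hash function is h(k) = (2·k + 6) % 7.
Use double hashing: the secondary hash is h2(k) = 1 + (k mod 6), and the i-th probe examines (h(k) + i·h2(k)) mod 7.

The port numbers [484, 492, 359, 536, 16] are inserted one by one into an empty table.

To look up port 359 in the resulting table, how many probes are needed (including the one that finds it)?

2

484 hashes to 1; slot 1 is free => place at 1.
492 hashes to 3; slot 3 is free => place at 3.
359 hashes to 3, h2=6; 3 taken => place at 2.
536 hashes to 0; slot 0 is free => place at 0.
16 hashes to 3, h2=5; 3,1 taken => place at 6.
Table: [536, 484, 359, 492, -, -, 16]
Lookup 359: h=3, h2=6, probe 3,2 → found at 2.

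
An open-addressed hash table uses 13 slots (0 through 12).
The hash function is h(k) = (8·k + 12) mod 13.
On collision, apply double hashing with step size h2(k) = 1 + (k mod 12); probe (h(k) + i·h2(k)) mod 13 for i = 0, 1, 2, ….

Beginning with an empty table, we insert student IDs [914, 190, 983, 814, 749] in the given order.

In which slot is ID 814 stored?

914: h=5 -> slot 5
190: h=11 -> slot 11
983: h=11, h2=12, probe 11,10 -> slot 10
814: h=11, h2=11, probe 11,9 -> slot 9
749: h=11, h2=6, probe 11,4 -> slot 4
Table: [∅, ∅, ∅, ∅, 749, 914, ∅, ∅, ∅, 814, 983, 190, ∅]

9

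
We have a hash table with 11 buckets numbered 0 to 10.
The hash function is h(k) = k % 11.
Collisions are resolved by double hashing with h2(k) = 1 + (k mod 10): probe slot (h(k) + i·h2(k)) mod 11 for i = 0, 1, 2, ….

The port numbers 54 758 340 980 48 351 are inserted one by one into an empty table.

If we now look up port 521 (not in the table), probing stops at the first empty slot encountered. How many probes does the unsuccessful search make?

54: h=10 => slot 10
758: h=10, h2=9, probe 10,8 => slot 8
340: h=10, h2=1, probe 10,0 => slot 0
980: h=1 => slot 1
48: h=4 => slot 4
351: h=10, h2=2, probe 10,1,3 => slot 3
Table: [340, 980, -, 351, 48, -, -, -, 758, -, 54]
Lookup 521: h=4, h2=2, probe 4,6 → slot 6 empty, not found.

2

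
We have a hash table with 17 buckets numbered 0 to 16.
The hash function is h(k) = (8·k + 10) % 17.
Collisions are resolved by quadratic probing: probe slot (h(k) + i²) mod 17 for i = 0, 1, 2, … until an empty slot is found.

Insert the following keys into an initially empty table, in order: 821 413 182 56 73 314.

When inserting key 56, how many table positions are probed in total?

821: h=16 → slot 16
413: h=16, probe 16,0 → slot 0
182: h=4 → slot 4
56: h=16, probe 16,0,3 → slot 3
73: h=16, probe 16,0,3,8 → slot 8
314: h=6 → slot 6
Table: [413, ∅, ∅, 56, 182, ∅, 314, ∅, 73, ∅, ∅, ∅, ∅, ∅, ∅, ∅, 821]

3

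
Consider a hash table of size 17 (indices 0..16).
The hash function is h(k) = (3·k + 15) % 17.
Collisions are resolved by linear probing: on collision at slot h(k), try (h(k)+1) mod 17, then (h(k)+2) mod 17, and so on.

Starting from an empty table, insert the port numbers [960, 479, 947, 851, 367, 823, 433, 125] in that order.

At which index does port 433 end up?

6

Insert 960: h=5, slot 5 empty -> index 5.
Insert 479: h=7, slot 7 empty -> index 7.
Insert 947: h=0, slot 0 empty -> index 0.
Insert 851: h=1, slot 1 empty -> index 1.
Insert 367: h=11, slot 11 empty -> index 11.
Insert 823: h=2, slot 2 empty -> index 2.
Insert 433: h=5, slot 5 occupied -> index 6.
Insert 125: h=16, slot 16 empty -> index 16.
Table: [947, 851, 823, ., ., 960, 433, 479, ., ., ., 367, ., ., ., ., 125]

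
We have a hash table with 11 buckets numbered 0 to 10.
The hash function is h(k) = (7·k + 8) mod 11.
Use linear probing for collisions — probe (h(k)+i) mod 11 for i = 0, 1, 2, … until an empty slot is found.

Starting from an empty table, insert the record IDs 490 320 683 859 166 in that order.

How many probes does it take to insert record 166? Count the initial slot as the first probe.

5

490: h=6 → slot 6
320: h=4 → slot 4
683: h=4, probe 4,5 → slot 5
859: h=4, probe 4,5,6,7 → slot 7
166: h=4, probe 4,5,6,7,8 → slot 8
Table: [—, —, —, —, 320, 683, 490, 859, 166, —, —]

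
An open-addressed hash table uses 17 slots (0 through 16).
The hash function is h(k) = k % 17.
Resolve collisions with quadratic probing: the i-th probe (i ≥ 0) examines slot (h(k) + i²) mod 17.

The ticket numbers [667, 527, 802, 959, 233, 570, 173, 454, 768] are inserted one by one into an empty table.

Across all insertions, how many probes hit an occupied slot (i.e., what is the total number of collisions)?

667: h=4 → slot 4
527: h=0 → slot 0
802: h=3 → slot 3
959: h=7 → slot 7
233: h=12 → slot 12
570: h=9 → slot 9
173: h=3, probe 3,4,7,12,2 → slot 2
454: h=12, probe 12,13 → slot 13
768: h=3, probe 3,4,7,12,2,11 → slot 11
Table: [527, ., 173, 802, 667, ., ., 959, ., 570, ., 768, 233, 454, ., ., .]

10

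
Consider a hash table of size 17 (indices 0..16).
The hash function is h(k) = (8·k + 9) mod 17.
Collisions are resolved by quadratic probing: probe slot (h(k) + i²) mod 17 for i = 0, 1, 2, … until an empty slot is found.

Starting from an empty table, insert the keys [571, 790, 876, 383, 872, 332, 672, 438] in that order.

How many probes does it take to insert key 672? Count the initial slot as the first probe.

571: h=4 => slot 4
790: h=5 => slot 5
876: h=13 => slot 13
383: h=13, probe 13,14 => slot 14
872: h=15 => slot 15
332: h=13, probe 13,14,0 => slot 0
672: h=13, probe 13,14,0,5,12 => slot 12
438: h=11 => slot 11
Table: [332, ∅, ∅, ∅, 571, 790, ∅, ∅, ∅, ∅, ∅, 438, 672, 876, 383, 872, ∅]

5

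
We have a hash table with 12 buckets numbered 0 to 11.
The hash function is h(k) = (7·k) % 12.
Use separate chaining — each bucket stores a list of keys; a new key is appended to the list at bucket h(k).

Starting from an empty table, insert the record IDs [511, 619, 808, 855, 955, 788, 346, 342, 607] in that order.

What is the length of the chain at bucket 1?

4

Insert 511: h=1, bucket 1 empty → new chain.
Insert 619: h=1, bucket 1 nonempty → append to chain.
Insert 808: h=4, bucket 4 empty → new chain.
Insert 855: h=9, bucket 9 empty → new chain.
Insert 955: h=1, bucket 1 nonempty → append to chain.
Insert 788: h=8, bucket 8 empty → new chain.
Insert 346: h=10, bucket 10 empty → new chain.
Insert 342: h=6, bucket 6 empty → new chain.
Insert 607: h=1, bucket 1 nonempty → append to chain.
Final buckets:
0: _
1: 511 -> 619 -> 955 -> 607
2: _
3: _
4: 808
5: _
6: 342
7: _
8: 788
9: 855
10: 346
11: _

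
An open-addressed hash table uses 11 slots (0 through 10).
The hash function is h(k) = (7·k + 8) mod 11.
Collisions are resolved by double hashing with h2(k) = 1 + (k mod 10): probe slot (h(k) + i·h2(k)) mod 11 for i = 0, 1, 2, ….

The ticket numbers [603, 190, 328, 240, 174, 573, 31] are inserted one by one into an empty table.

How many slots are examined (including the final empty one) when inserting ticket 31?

603 hashes to 5; slot 5 is free -> place at 5.
190 hashes to 7; slot 7 is free -> place at 7.
328 hashes to 5, h2=9; 5 taken -> place at 3.
240 hashes to 5, h2=1; 5 taken -> place at 6.
174 hashes to 5, h2=5; 5 taken -> place at 10.
573 hashes to 4; slot 4 is free -> place at 4.
31 hashes to 5, h2=2; 5,7 taken -> place at 9.
Table: [∅, ∅, ∅, 328, 573, 603, 240, 190, ∅, 31, 174]

3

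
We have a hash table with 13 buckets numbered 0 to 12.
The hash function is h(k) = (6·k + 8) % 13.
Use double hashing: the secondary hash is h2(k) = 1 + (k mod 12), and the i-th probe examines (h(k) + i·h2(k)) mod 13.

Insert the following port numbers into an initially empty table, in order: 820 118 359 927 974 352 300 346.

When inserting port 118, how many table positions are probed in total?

820 hashes to 1; slot 1 is free → place at 1.
118 hashes to 1, h2=11; 1 taken → place at 12.
359 hashes to 4; slot 4 is free → place at 4.
927 hashes to 6; slot 6 is free → place at 6.
974 hashes to 2; slot 2 is free → place at 2.
352 hashes to 1, h2=5; 1,6 taken → place at 11.
300 hashes to 1, h2=1; 1,2 taken → place at 3.
346 hashes to 4, h2=11; 4,2 taken → place at 0.
Table: [346, 820, 974, 300, 359, -, 927, -, -, -, -, 352, 118]

2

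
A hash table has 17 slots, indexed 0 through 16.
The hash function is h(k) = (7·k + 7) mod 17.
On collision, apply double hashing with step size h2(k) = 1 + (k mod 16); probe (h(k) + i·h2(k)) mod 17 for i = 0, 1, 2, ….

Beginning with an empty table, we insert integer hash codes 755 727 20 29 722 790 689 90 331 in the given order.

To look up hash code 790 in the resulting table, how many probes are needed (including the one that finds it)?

2

755: h=5 → slot 5
727: h=13 → slot 13
20: h=11 → slot 11
29: h=6 → slot 6
722: h=12 → slot 12
790: h=12, h2=7, probe 12,2 → slot 2
689: h=2, h2=2, probe 2,4 → slot 4
90: h=8 → slot 8
331: h=12, h2=12, probe 12,7 → slot 7
Table: [—, —, 790, —, 689, 755, 29, 331, 90, —, —, 20, 722, 727, —, —, —]
Lookup 790: h=12, h2=7, probe 12,2 → found at 2.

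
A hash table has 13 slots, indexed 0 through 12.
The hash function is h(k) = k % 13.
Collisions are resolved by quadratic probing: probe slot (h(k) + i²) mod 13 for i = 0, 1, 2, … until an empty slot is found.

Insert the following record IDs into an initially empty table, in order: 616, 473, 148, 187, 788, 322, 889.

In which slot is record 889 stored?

Insert 616: h=5, slot 5 empty => index 5.
Insert 473: h=5, slot 5 occupied => index 6.
Insert 148: h=5, slots 5,6 occupied => index 9.
Insert 187: h=5, slots 5,6,9 occupied => index 1.
Insert 788: h=8, slot 8 empty => index 8.
Insert 322: h=10, slot 10 empty => index 10.
Insert 889: h=5, slots 5,6,9,1,8 occupied => index 4.
Table: [—, 187, —, —, 889, 616, 473, —, 788, 148, 322, —, —]

4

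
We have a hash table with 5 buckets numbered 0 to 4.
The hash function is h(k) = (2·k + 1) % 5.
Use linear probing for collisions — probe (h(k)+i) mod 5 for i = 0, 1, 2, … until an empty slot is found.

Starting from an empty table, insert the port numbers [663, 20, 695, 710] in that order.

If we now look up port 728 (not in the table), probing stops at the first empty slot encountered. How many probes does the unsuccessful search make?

4

Insert 663: h=2, slot 2 empty => index 2.
Insert 20: h=1, slot 1 empty => index 1.
Insert 695: h=1, slots 1,2 occupied => index 3.
Insert 710: h=1, slots 1,2,3 occupied => index 4.
Table: [∅, 20, 663, 695, 710]
Lookup 728: h=2, probe 2,3,4,0 → slot 0 empty, not found.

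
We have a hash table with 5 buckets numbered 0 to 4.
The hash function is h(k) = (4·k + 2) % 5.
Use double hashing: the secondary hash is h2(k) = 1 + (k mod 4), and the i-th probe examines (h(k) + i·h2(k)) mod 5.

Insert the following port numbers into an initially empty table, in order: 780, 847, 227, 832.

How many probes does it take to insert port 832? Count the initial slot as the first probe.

780: h=2 → slot 2
847: h=0 → slot 0
227: h=0, h2=4, probe 0,4 → slot 4
832: h=0, h2=1, probe 0,1 → slot 1
Table: [847, 832, 780, ∅, 227]

2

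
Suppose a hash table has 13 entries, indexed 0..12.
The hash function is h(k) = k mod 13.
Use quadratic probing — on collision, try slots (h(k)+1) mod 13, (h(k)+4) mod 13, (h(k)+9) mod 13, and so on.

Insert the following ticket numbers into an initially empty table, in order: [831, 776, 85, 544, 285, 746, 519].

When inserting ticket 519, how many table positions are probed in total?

3

Insert 831: h=12, slot 12 empty → index 12.
Insert 776: h=9, slot 9 empty → index 9.
Insert 85: h=7, slot 7 empty → index 7.
Insert 544: h=11, slot 11 empty → index 11.
Insert 285: h=12, slot 12 occupied → index 0.
Insert 746: h=5, slot 5 empty → index 5.
Insert 519: h=12, slots 12,0 occupied → index 3.
Table: [285, ., ., 519, ., 746, ., 85, ., 776, ., 544, 831]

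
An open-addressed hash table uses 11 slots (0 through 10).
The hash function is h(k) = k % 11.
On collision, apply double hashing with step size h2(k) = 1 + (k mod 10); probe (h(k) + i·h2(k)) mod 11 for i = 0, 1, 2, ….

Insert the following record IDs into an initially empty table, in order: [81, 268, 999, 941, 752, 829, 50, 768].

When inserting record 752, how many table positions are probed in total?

81 hashes to 4; slot 4 is free => place at 4.
268 hashes to 4, h2=9; 4 taken => place at 2.
999 hashes to 9; slot 9 is free => place at 9.
941 hashes to 6; slot 6 is free => place at 6.
752 hashes to 4, h2=3; 4 taken => place at 7.
829 hashes to 4, h2=10; 4 taken => place at 3.
50 hashes to 6, h2=1; 6,7 taken => place at 8.
768 hashes to 9, h2=9; 9,7 taken => place at 5.
Table: [∅, ∅, 268, 829, 81, 768, 941, 752, 50, 999, ∅]

2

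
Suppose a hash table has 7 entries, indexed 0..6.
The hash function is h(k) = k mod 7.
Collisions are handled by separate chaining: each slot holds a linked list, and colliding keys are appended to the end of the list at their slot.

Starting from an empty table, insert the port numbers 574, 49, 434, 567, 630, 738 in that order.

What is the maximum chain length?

5

Insert 574: h=0, bucket 0 empty → new chain.
Insert 49: h=0, bucket 0 nonempty → append to chain.
Insert 434: h=0, bucket 0 nonempty → append to chain.
Insert 567: h=0, bucket 0 nonempty → append to chain.
Insert 630: h=0, bucket 0 nonempty → append to chain.
Insert 738: h=3, bucket 3 empty → new chain.
Final buckets:
0: 574 -> 49 -> 434 -> 567 -> 630
1: _
2: _
3: 738
4: _
5: _
6: _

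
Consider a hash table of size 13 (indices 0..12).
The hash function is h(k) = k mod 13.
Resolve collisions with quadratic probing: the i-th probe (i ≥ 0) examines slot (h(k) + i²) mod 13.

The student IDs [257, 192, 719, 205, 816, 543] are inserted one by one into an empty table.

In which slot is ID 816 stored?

6

257 hashes to 10; slot 10 is free -> place at 10.
192 hashes to 10; 10 taken -> place at 11.
719 hashes to 4; slot 4 is free -> place at 4.
205 hashes to 10; 10,11 taken -> place at 1.
816 hashes to 10; 10,11,1 taken -> place at 6.
543 hashes to 10; 10,11,1,6 taken -> place at 0.
Table: [543, 205, _, _, 719, _, 816, _, _, _, 257, 192, _]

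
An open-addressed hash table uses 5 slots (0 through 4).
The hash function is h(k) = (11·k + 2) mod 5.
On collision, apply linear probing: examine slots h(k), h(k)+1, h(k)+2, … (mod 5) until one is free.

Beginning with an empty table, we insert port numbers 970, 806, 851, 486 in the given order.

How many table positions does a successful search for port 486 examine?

970 hashes to 2; slot 2 is free => place at 2.
806 hashes to 3; slot 3 is free => place at 3.
851 hashes to 3; 3 taken => place at 4.
486 hashes to 3; 3,4 taken => place at 0.
Table: [486, ∅, 970, 806, 851]
Lookup 486: h=3, probe 3,4,0 → found at 0.

3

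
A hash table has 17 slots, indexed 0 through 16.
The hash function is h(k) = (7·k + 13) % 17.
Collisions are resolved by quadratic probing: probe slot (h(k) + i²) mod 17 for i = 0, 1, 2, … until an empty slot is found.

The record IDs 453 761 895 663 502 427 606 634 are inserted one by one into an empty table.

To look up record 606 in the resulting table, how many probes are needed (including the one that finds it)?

453 hashes to 5; slot 5 is free => place at 5.
761 hashes to 2; slot 2 is free => place at 2.
895 hashes to 5; 5 taken => place at 6.
663 hashes to 13; slot 13 is free => place at 13.
502 hashes to 8; slot 8 is free => place at 8.
427 hashes to 10; slot 10 is free => place at 10.
606 hashes to 5; 5,6 taken => place at 9.
634 hashes to 14; slot 14 is free => place at 14.
Table: [∅, ∅, 761, ∅, ∅, 453, 895, ∅, 502, 606, 427, ∅, ∅, 663, 634, ∅, ∅]
Lookup 606: h=5, probe 5,6,9 → found at 9.

3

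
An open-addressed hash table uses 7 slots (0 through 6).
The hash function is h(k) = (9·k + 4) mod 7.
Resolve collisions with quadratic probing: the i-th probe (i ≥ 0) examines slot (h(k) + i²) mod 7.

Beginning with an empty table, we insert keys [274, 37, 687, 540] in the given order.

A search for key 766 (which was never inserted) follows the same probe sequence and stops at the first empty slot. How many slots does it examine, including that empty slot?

Insert 274: h=6, slot 6 empty -> index 6.
Insert 37: h=1, slot 1 empty -> index 1.
Insert 687: h=6, slot 6 occupied -> index 0.
Insert 540: h=6, slots 6,0 occupied -> index 3.
Table: [687, 37, —, 540, —, —, 274]
Lookup 766: h=3, probe 3,4 → slot 4 empty, not found.

2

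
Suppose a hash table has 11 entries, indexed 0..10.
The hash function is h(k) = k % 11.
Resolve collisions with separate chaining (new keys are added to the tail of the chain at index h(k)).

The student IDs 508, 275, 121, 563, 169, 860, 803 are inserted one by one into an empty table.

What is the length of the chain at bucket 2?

508 -> bucket 2
275 -> bucket 0
121 -> bucket 0 (collision)
563 -> bucket 2 (collision)
169 -> bucket 4
860 -> bucket 2 (collision)
803 -> bucket 0 (collision)
Final buckets:
0: 275 -> 121 -> 803
1: —
2: 508 -> 563 -> 860
3: —
4: 169
5: —
6: —
7: —
8: —
9: —
10: —

3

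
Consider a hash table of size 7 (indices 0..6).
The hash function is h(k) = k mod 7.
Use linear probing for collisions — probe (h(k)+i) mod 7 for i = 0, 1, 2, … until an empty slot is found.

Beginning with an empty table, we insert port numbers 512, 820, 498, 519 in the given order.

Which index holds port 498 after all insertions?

3

512 hashes to 1; slot 1 is free -> place at 1.
820 hashes to 1; 1 taken -> place at 2.
498 hashes to 1; 1,2 taken -> place at 3.
519 hashes to 1; 1,2,3 taken -> place at 4.
Table: [., 512, 820, 498, 519, ., .]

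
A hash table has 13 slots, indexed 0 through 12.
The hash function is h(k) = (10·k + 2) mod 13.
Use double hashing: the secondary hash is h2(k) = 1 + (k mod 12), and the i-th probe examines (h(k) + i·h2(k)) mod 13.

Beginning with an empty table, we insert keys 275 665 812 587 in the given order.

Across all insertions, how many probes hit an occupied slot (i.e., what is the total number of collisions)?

2

275: h=9 -> slot 9
665: h=9, h2=6, probe 9,2 -> slot 2
812: h=10 -> slot 10
587: h=9, h2=12, probe 9,8 -> slot 8
Table: [∅, ∅, 665, ∅, ∅, ∅, ∅, ∅, 587, 275, 812, ∅, ∅]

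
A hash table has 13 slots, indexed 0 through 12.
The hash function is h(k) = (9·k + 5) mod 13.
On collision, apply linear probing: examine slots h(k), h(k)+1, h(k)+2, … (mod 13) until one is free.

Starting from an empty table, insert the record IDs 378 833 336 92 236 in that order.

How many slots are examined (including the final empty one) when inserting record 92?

378: h=1 => slot 1
833: h=1, probe 1,2 => slot 2
336: h=0 => slot 0
92: h=1, probe 1,2,3 => slot 3
236: h=10 => slot 10
Table: [336, 378, 833, 92, —, —, —, —, —, —, 236, —, —]

3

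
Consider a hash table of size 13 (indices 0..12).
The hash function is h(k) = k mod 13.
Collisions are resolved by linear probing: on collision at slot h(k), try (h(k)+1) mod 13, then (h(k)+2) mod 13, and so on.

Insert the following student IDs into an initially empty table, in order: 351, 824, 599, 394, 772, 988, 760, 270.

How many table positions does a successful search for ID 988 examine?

Insert 351: h=0, slot 0 empty → index 0.
Insert 824: h=5, slot 5 empty → index 5.
Insert 599: h=1, slot 1 empty → index 1.
Insert 394: h=4, slot 4 empty → index 4.
Insert 772: h=5, slot 5 occupied → index 6.
Insert 988: h=0, slots 0,1 occupied → index 2.
Insert 760: h=6, slot 6 occupied → index 7.
Insert 270: h=10, slot 10 empty → index 10.
Table: [351, 599, 988, ., 394, 824, 772, 760, ., ., 270, ., .]
Lookup 988: h=0, probe 0,1,2 → found at 2.

3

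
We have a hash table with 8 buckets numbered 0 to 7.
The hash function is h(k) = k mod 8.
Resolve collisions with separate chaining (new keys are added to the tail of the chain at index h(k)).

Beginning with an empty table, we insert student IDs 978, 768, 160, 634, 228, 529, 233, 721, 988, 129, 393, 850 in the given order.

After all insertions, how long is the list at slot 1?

5

Insert 978: h=2, bucket 2 empty → new chain.
Insert 768: h=0, bucket 0 empty → new chain.
Insert 160: h=0, bucket 0 nonempty → append to chain.
Insert 634: h=2, bucket 2 nonempty → append to chain.
Insert 228: h=4, bucket 4 empty → new chain.
Insert 529: h=1, bucket 1 empty → new chain.
Insert 233: h=1, bucket 1 nonempty → append to chain.
Insert 721: h=1, bucket 1 nonempty → append to chain.
Insert 988: h=4, bucket 4 nonempty → append to chain.
Insert 129: h=1, bucket 1 nonempty → append to chain.
Insert 393: h=1, bucket 1 nonempty → append to chain.
Insert 850: h=2, bucket 2 nonempty → append to chain.
Final buckets:
0: 768 -> 160
1: 529 -> 233 -> 721 -> 129 -> 393
2: 978 -> 634 -> 850
3: -
4: 228 -> 988
5: -
6: -
7: -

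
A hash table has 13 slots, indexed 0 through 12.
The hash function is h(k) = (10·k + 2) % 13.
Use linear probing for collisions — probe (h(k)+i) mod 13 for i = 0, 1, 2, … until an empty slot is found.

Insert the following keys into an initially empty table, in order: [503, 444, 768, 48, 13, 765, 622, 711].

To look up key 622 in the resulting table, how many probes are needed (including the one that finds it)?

3

503 hashes to 1; slot 1 is free → place at 1.
444 hashes to 9; slot 9 is free → place at 9.
768 hashes to 12; slot 12 is free → place at 12.
48 hashes to 1; 1 taken → place at 2.
13 hashes to 2; 2 taken → place at 3.
765 hashes to 8; slot 8 is free → place at 8.
622 hashes to 8; 8,9 taken → place at 10.
711 hashes to 1; 1,2,3 taken → place at 4.
Table: [_, 503, 48, 13, 711, _, _, _, 765, 444, 622, _, 768]
Lookup 622: h=8, probe 8,9,10 → found at 10.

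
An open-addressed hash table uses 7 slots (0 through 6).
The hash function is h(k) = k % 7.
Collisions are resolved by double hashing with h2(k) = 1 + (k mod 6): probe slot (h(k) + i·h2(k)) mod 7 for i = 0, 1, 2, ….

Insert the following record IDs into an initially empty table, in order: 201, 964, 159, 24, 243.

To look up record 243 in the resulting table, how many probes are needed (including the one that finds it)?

201 hashes to 5; slot 5 is free -> place at 5.
964 hashes to 5, h2=5; 5 taken -> place at 3.
159 hashes to 5, h2=4; 5 taken -> place at 2.
24 hashes to 3, h2=1; 3 taken -> place at 4.
243 hashes to 5, h2=4; 5,2 taken -> place at 6.
Table: [∅, ∅, 159, 964, 24, 201, 243]
Lookup 243: h=5, h2=4, probe 5,2,6 → found at 6.

3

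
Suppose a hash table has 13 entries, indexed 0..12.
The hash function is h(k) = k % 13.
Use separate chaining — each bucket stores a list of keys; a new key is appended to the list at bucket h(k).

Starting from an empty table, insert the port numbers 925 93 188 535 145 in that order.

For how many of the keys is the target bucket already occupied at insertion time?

3

Insert 925: h=2, bucket 2 empty -> new chain.
Insert 93: h=2, bucket 2 nonempty -> append to chain.
Insert 188: h=6, bucket 6 empty -> new chain.
Insert 535: h=2, bucket 2 nonempty -> append to chain.
Insert 145: h=2, bucket 2 nonempty -> append to chain.
Final buckets:
0: -
1: -
2: 925 -> 93 -> 535 -> 145
3: -
4: -
5: -
6: 188
7: -
8: -
9: -
10: -
11: -
12: -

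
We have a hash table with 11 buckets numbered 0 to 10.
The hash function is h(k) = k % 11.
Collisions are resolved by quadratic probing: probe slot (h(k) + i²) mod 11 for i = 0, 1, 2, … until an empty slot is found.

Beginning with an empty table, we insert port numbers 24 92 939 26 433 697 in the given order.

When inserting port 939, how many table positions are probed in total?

24 hashes to 2; slot 2 is free → place at 2.
92 hashes to 4; slot 4 is free → place at 4.
939 hashes to 4; 4 taken → place at 5.
26 hashes to 4; 4,5 taken → place at 8.
433 hashes to 4; 4,5,8,2 taken → place at 9.
697 hashes to 4; 4,5,8,2,9 taken → place at 7.
Table: [∅, ∅, 24, ∅, 92, 939, ∅, 697, 26, 433, ∅]

2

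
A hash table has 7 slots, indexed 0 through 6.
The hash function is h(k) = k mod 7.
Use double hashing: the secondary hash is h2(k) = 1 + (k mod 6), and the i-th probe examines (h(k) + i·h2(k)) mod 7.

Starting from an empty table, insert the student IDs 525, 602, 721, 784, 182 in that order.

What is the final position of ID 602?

3

Insert 525: h=0, slot 0 empty -> index 0.
Insert 602: h=0, h2=3, slot 0 occupied -> index 3.
Insert 721: h=0, h2=2, slot 0 occupied -> index 2.
Insert 784: h=0, h2=5, slot 0 occupied -> index 5.
Insert 182: h=0, h2=3, slots 0,3 occupied -> index 6.
Table: [525, ∅, 721, 602, ∅, 784, 182]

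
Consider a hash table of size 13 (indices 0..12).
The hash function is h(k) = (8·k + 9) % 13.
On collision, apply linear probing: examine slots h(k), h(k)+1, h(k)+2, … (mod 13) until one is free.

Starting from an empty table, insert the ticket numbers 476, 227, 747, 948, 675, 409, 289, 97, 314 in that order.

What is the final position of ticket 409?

476: h=8 → slot 8
227: h=5 → slot 5
747: h=5, probe 5,6 → slot 6
948: h=1 → slot 1
675: h=1, probe 1,2 → slot 2
409: h=5, probe 5,6,7 → slot 7
289: h=7, probe 7,8,9 → slot 9
97: h=5, probe 5,6,7,8,9,10 → slot 10
314: h=12 → slot 12
Table: [-, 948, 675, -, -, 227, 747, 409, 476, 289, 97, -, 314]

7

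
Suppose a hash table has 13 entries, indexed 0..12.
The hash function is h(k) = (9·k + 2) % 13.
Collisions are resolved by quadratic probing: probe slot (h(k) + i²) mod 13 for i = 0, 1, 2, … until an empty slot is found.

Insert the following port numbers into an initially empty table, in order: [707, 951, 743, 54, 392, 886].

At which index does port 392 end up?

10

707: h=8 → slot 8
951: h=7 → slot 7
743: h=7, probe 7,8,11 → slot 11
54: h=7, probe 7,8,11,3 → slot 3
392: h=7, probe 7,8,11,3,10 → slot 10
886: h=7, probe 7,8,11,3,10,6 → slot 6
Table: [—, —, —, 54, —, —, 886, 951, 707, —, 392, 743, —]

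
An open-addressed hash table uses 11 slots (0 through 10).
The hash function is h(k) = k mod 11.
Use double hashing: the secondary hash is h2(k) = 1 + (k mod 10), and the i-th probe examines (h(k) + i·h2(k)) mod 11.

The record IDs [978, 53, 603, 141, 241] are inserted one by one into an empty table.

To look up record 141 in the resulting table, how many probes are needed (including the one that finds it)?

978 hashes to 10; slot 10 is free -> place at 10.
53 hashes to 9; slot 9 is free -> place at 9.
603 hashes to 9, h2=4; 9 taken -> place at 2.
141 hashes to 9, h2=2; 9 taken -> place at 0.
241 hashes to 10, h2=2; 10 taken -> place at 1.
Table: [141, 241, 603, _, _, _, _, _, _, 53, 978]
Lookup 141: h=9, h2=2, probe 9,0 → found at 0.

2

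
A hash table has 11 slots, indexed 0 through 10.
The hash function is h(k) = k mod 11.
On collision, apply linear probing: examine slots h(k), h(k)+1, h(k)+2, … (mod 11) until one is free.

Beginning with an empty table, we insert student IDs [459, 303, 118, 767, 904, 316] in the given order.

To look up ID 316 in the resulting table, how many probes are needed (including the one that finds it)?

4

Insert 459: h=8, slot 8 empty => index 8.
Insert 303: h=6, slot 6 empty => index 6.
Insert 118: h=8, slot 8 occupied => index 9.
Insert 767: h=8, slots 8,9 occupied => index 10.
Insert 904: h=2, slot 2 empty => index 2.
Insert 316: h=8, slots 8,9,10 occupied => index 0.
Table: [316, ∅, 904, ∅, ∅, ∅, 303, ∅, 459, 118, 767]
Lookup 316: h=8, probe 8,9,10,0 → found at 0.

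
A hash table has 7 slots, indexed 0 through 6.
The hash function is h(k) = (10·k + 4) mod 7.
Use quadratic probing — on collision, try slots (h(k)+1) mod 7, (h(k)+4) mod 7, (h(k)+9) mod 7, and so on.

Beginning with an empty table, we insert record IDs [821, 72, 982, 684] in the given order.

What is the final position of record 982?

821: h=3 -> slot 3
72: h=3, probe 3,4 -> slot 4
982: h=3, probe 3,4,0 -> slot 0
684: h=5 -> slot 5
Table: [982, ., ., 821, 72, 684, .]

0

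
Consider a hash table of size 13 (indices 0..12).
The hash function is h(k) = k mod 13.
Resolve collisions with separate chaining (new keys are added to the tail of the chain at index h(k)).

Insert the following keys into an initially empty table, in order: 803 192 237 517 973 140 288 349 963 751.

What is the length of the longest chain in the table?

803 -> bucket 10
192 -> bucket 10 (collision)
237 -> bucket 3
517 -> bucket 10 (collision)
973 -> bucket 11
140 -> bucket 10 (collision)
288 -> bucket 2
349 -> bucket 11 (collision)
963 -> bucket 1
751 -> bucket 10 (collision)
Final buckets:
0: _
1: 963
2: 288
3: 237
4: _
5: _
6: _
7: _
8: _
9: _
10: 803 -> 192 -> 517 -> 140 -> 751
11: 973 -> 349
12: _

5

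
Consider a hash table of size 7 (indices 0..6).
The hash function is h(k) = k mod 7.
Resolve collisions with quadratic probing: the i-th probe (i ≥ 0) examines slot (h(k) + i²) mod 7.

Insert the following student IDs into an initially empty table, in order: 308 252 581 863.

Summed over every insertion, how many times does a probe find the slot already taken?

308 hashes to 0; slot 0 is free -> place at 0.
252 hashes to 0; 0 taken -> place at 1.
581 hashes to 0; 0,1 taken -> place at 4.
863 hashes to 2; slot 2 is free -> place at 2.
Table: [308, 252, 863, ∅, 581, ∅, ∅]

3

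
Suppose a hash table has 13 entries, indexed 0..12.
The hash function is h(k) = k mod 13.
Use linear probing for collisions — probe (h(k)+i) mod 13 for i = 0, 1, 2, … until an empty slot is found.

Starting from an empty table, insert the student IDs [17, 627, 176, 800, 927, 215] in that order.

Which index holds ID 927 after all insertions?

5

Insert 17: h=4, slot 4 empty => index 4.
Insert 627: h=3, slot 3 empty => index 3.
Insert 176: h=7, slot 7 empty => index 7.
Insert 800: h=7, slot 7 occupied => index 8.
Insert 927: h=4, slot 4 occupied => index 5.
Insert 215: h=7, slots 7,8 occupied => index 9.
Table: [-, -, -, 627, 17, 927, -, 176, 800, 215, -, -, -]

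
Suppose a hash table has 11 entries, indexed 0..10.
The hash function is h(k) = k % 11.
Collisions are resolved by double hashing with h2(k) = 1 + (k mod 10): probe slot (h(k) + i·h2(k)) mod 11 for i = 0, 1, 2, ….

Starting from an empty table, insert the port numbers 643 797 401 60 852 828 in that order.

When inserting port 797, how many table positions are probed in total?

2

Insert 643: h=5, slot 5 empty => index 5.
Insert 797: h=5, h2=8, slot 5 occupied => index 2.
Insert 401: h=5, h2=2, slot 5 occupied => index 7.
Insert 60: h=5, h2=1, slot 5 occupied => index 6.
Insert 852: h=5, h2=3, slot 5 occupied => index 8.
Insert 828: h=3, slot 3 empty => index 3.
Table: [., ., 797, 828, ., 643, 60, 401, 852, ., .]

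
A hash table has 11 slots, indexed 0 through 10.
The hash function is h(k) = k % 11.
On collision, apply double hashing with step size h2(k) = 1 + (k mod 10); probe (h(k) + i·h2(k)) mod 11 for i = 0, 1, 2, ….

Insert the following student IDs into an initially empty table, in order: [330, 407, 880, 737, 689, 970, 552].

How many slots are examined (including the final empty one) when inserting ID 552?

5

330 hashes to 0; slot 0 is free => place at 0.
407 hashes to 0, h2=8; 0 taken => place at 8.
880 hashes to 0, h2=1; 0 taken => place at 1.
737 hashes to 0, h2=8; 0,8 taken => place at 5.
689 hashes to 7; slot 7 is free => place at 7.
970 hashes to 2; slot 2 is free => place at 2.
552 hashes to 2, h2=3; 2,5,8,0 taken => place at 3.
Table: [330, 880, 970, 552, ∅, 737, ∅, 689, 407, ∅, ∅]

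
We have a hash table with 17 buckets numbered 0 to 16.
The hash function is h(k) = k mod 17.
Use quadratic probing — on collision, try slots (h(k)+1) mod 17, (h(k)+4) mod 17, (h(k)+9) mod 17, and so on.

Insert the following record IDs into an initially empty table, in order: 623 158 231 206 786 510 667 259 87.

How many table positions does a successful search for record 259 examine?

623 hashes to 11; slot 11 is free => place at 11.
158 hashes to 5; slot 5 is free => place at 5.
231 hashes to 10; slot 10 is free => place at 10.
206 hashes to 2; slot 2 is free => place at 2.
786 hashes to 4; slot 4 is free => place at 4.
510 hashes to 0; slot 0 is free => place at 0.
667 hashes to 4; 4,5 taken => place at 8.
259 hashes to 4; 4,5,8 taken => place at 13.
87 hashes to 2; 2 taken => place at 3.
Table: [510, —, 206, 87, 786, 158, —, —, 667, —, 231, 623, —, 259, —, —, —]
Lookup 259: h=4, probe 4,5,8,13 → found at 13.

4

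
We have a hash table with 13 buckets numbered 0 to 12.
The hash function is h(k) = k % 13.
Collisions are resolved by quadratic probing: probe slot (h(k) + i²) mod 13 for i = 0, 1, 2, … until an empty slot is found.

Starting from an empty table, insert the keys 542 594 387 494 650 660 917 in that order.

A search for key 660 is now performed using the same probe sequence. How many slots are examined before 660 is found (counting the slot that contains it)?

4

542: h=9 -> slot 9
594: h=9, probe 9,10 -> slot 10
387: h=10, probe 10,11 -> slot 11
494: h=0 -> slot 0
650: h=0, probe 0,1 -> slot 1
660: h=10, probe 10,11,1,6 -> slot 6
917: h=7 -> slot 7
Table: [494, 650, ∅, ∅, ∅, ∅, 660, 917, ∅, 542, 594, 387, ∅]
Lookup 660: h=10, probe 10,11,1,6 → found at 6.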